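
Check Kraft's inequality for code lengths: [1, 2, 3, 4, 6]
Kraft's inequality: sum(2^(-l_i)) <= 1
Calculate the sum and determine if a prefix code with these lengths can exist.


Sum = 2^(-1) + 2^(-2) + 2^(-3) + 2^(-4) + 2^(-6)
    = 0.5 + 0.25 + 0.125 + 0.0625 + 0.015625
    = 61/64 = 0.953125
Since 0.953125 <= 1, Kraft's inequality IS satisfied.
A prefix code with these lengths CAN exist.

Kraft sum = 0.953125. Satisfied.


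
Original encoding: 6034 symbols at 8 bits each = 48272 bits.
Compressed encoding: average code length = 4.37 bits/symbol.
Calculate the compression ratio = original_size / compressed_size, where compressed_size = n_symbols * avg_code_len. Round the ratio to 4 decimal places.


original_size = n_symbols * orig_bits = 6034 * 8 = 48272 bits
compressed_size = n_symbols * avg_code_len = 6034 * 4.37 = 26368.58 bits
ratio = original_size / compressed_size = 48272 / 26368.58 = 1.8307

Compression ratio = 1.8307


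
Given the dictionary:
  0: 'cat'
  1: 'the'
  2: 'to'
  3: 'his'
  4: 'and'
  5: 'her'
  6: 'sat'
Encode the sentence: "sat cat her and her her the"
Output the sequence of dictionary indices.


Look up each word in the dictionary:
  'sat' -> 6
  'cat' -> 0
  'her' -> 5
  'and' -> 4
  'her' -> 5
  'her' -> 5
  'the' -> 1

Encoded: [6, 0, 5, 4, 5, 5, 1]


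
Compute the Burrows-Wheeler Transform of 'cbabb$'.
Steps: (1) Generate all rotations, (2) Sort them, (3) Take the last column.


Rotations (sorted):
  0: $cbabb -> last char: b
  1: abb$cb -> last char: b
  2: b$cbab -> last char: b
  3: babb$c -> last char: c
  4: bb$cba -> last char: a
  5: cbabb$ -> last char: $


BWT = bbbca$


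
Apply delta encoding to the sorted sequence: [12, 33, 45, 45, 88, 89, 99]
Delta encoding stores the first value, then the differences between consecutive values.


First value: 12
Deltas:
  33 - 12 = 21
  45 - 33 = 12
  45 - 45 = 0
  88 - 45 = 43
  89 - 88 = 1
  99 - 89 = 10


Delta encoded: [12, 21, 12, 0, 43, 1, 10]


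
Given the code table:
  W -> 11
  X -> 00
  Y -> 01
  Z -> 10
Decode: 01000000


Decoding:
01 -> Y
00 -> X
00 -> X
00 -> X


Result: YXXX


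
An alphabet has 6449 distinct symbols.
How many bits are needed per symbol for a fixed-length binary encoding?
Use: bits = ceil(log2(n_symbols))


log2(6449) = 12.6549
Bracket: 2^12 = 4096 < 6449 <= 2^13 = 8192
So ceil(log2(6449)) = 13

bits = ceil(log2(6449)) = ceil(12.6549) = 13 bits


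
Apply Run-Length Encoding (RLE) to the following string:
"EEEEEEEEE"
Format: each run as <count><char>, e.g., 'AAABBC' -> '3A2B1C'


Scanning runs left to right:
  i=0: run of 'E' x 9 -> '9E'

RLE = 9E


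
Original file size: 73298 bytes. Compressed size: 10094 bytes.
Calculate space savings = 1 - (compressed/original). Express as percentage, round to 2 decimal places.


ratio = compressed/original = 10094/73298 = 0.137712
savings = 1 - ratio = 1 - 0.137712 = 0.862288
as a percentage: 0.862288 * 100 = 86.23%

Space savings = 1 - 10094/73298 = 86.23%


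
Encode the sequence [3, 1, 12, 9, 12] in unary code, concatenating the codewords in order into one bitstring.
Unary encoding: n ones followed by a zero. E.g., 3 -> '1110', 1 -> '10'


Encode each number as n ones followed by a terminating 0:
  3 -> 1110 (4 bits)
  1 -> 10 (2 bits)
  12 -> 1111111111110 (13 bits)
  9 -> 1111111110 (10 bits)
  12 -> 1111111111110 (13 bits)
Total length = 4 + 2 + 13 + 10 + 13 = 42 bits.

Unary([3, 1, 12, 9, 12]) = 111010111111111111011111111101111111111110 (42 bits)


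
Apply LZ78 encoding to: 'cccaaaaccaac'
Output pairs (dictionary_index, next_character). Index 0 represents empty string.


LZ78 encoding steps:
Dictionary: {0: ''}
Step 1: w='' (idx 0), next='c' -> output (0, 'c'), add 'c' as idx 1
Step 2: w='c' (idx 1), next='c' -> output (1, 'c'), add 'cc' as idx 2
Step 3: w='' (idx 0), next='a' -> output (0, 'a'), add 'a' as idx 3
Step 4: w='a' (idx 3), next='a' -> output (3, 'a'), add 'aa' as idx 4
Step 5: w='a' (idx 3), next='c' -> output (3, 'c'), add 'ac' as idx 5
Step 6: w='c' (idx 1), next='a' -> output (1, 'a'), add 'ca' as idx 6
Step 7: w='ac' (idx 5), end of input -> output (5, '')


Encoded: [(0, 'c'), (1, 'c'), (0, 'a'), (3, 'a'), (3, 'c'), (1, 'a'), (5, '')]


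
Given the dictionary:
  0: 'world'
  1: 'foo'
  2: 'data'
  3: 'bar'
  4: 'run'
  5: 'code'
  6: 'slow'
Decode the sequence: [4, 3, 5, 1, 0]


Look up each index in the dictionary:
  4 -> 'run'
  3 -> 'bar'
  5 -> 'code'
  1 -> 'foo'
  0 -> 'world'

Decoded: "run bar code foo world"


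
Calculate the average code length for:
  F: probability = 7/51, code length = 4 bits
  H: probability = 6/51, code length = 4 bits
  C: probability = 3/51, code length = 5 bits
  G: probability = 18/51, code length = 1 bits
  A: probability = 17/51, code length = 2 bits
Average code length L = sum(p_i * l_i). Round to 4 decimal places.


Weighted contributions p_i * l_i:
  F: (7/51) * 4 = 28/51
  H: (6/51) * 4 = 24/51
  C: (3/51) * 5 = 15/51
  G: (18/51) * 1 = 18/51
  A: (17/51) * 2 = 34/51
Sum = (28 + 24 + 15 + 18 + 34)/51 = 119/51

L = 119/51 = 2.3333 bits/symbol


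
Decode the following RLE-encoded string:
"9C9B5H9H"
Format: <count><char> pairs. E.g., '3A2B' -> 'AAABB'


Expanding each <count><char> pair:
  9C -> 'CCCCCCCCC'
  9B -> 'BBBBBBBBB'
  5H -> 'HHHHH'
  9H -> 'HHHHHHHHH'

Decoded = CCCCCCCCCBBBBBBBBBHHHHHHHHHHHHHH


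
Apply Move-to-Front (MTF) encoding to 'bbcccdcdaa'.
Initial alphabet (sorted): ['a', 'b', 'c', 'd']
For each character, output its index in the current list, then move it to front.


MTF encoding:
'b': index 1 in ['a', 'b', 'c', 'd'] -> ['b', 'a', 'c', 'd']
'b': index 0 in ['b', 'a', 'c', 'd'] -> ['b', 'a', 'c', 'd']
'c': index 2 in ['b', 'a', 'c', 'd'] -> ['c', 'b', 'a', 'd']
'c': index 0 in ['c', 'b', 'a', 'd'] -> ['c', 'b', 'a', 'd']
'c': index 0 in ['c', 'b', 'a', 'd'] -> ['c', 'b', 'a', 'd']
'd': index 3 in ['c', 'b', 'a', 'd'] -> ['d', 'c', 'b', 'a']
'c': index 1 in ['d', 'c', 'b', 'a'] -> ['c', 'd', 'b', 'a']
'd': index 1 in ['c', 'd', 'b', 'a'] -> ['d', 'c', 'b', 'a']
'a': index 3 in ['d', 'c', 'b', 'a'] -> ['a', 'd', 'c', 'b']
'a': index 0 in ['a', 'd', 'c', 'b'] -> ['a', 'd', 'c', 'b']


Output: [1, 0, 2, 0, 0, 3, 1, 1, 3, 0]


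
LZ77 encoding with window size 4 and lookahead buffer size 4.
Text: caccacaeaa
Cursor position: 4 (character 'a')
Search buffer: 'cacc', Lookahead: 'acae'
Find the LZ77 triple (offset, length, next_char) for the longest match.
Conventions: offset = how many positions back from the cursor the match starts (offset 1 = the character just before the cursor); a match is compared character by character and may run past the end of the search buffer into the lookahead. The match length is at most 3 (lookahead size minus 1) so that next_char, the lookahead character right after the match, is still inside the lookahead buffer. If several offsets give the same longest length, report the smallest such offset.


Try each offset into the search buffer:
  offset=1 (pos 3, char 'c'): match length 0
  offset=2 (pos 2, char 'c'): match length 0
  offset=3 (pos 1, char 'a'): match length 2
  offset=4 (pos 0, char 'c'): match length 0
Longest match has length 2 at offset 3.
next_char = character at position 4 + 2 = 6 -> 'a'

Best match: offset=3, length=2 (matching 'ac' starting at position 1)
LZ77 triple: (3, 2, 'a')


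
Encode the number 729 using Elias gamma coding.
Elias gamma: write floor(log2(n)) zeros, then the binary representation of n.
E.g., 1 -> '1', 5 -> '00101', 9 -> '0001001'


num_bits = floor(log2(729)) + 1 = 10
leading_zeros = num_bits - 1 = 9
binary(729) = 1011011001

Elias gamma(729) = '000000000' + '1011011001' = 0000000001011011001 (19 bits)


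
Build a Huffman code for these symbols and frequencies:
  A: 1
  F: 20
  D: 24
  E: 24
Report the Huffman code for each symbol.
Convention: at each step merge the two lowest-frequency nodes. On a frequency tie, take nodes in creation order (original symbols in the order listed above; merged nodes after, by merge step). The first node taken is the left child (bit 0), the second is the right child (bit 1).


Huffman tree construction:
Step 1: Merge A(1) + F(20) = 21
Step 2: Merge (A+F)(21) + D(24) = 45
Step 3: Merge E(24) + ((A+F)+D)(45) = 69
Read each symbol's code off the tree from the root (left child = 0, right child = 1).

Codes:
  A: 100 (length 3)
  F: 101 (length 3)
  D: 11 (length 2)
  E: 0 (length 1)
Average code length: 135/69 = 1.9565 bits/symbol


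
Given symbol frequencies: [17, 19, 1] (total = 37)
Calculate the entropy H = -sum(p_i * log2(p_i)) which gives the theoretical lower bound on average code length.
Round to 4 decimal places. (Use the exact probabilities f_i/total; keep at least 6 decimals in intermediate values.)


Per-symbol terms -p_i * log2(p_i) with p_i = f_i/37:
  p = 17/37 = 0.459459: log2(p) = -1.121991, -p*log2(p) = 0.515509
  p = 19/37 = 0.513514: log2(p) = -0.961526, -p*log2(p) = 0.493757
  p = 1/37 = 0.027027: log2(p) = -5.209453, -p*log2(p) = 0.140796
H = 0.515509 + 0.493757 + 0.140796 = 1.150062

H = 1.1501 bits/symbol


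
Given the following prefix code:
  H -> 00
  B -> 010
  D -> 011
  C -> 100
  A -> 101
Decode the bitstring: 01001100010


Decoding step by step:
Bits 010 -> B
Bits 011 -> D
Bits 00 -> H
Bits 010 -> B


Decoded message: BDHB


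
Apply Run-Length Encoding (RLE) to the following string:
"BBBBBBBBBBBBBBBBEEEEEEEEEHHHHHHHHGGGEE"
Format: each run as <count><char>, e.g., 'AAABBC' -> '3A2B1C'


Scanning runs left to right:
  i=0: run of 'B' x 16 -> '16B'
  i=16: run of 'E' x 9 -> '9E'
  i=25: run of 'H' x 8 -> '8H'
  i=33: run of 'G' x 3 -> '3G'
  i=36: run of 'E' x 2 -> '2E'

RLE = 16B9E8H3G2E


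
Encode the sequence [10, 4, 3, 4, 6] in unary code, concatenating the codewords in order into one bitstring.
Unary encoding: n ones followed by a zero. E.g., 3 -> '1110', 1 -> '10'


Encode each number as n ones followed by a terminating 0:
  10 -> 11111111110 (11 bits)
  4 -> 11110 (5 bits)
  3 -> 1110 (4 bits)
  4 -> 11110 (5 bits)
  6 -> 1111110 (7 bits)
Total length = 11 + 5 + 4 + 5 + 7 = 32 bits.

Unary([10, 4, 3, 4, 6]) = 11111111110111101110111101111110 (32 bits)


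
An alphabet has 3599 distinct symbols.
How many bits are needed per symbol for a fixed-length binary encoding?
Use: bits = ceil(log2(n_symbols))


log2(3599) = 11.8134
Bracket: 2^11 = 2048 < 3599 <= 2^12 = 4096
So ceil(log2(3599)) = 12

bits = ceil(log2(3599)) = ceil(11.8134) = 12 bits


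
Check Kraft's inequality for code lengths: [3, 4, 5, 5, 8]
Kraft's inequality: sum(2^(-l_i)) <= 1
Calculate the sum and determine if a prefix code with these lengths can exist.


Sum = 2^(-3) + 2^(-4) + 2^(-5) + 2^(-5) + 2^(-8)
    = 0.125 + 0.0625 + 0.03125 + 0.03125 + 0.00390625
    = 65/256 = 0.25390625
Since 0.25390625 <= 1, Kraft's inequality IS satisfied.
A prefix code with these lengths CAN exist.

Kraft sum = 0.25390625. Satisfied.


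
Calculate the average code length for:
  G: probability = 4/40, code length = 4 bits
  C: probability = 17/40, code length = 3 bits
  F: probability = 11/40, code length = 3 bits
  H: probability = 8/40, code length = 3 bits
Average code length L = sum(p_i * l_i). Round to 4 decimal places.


Weighted contributions p_i * l_i:
  G: (4/40) * 4 = 16/40
  C: (17/40) * 3 = 51/40
  F: (11/40) * 3 = 33/40
  H: (8/40) * 3 = 24/40
Sum = (16 + 51 + 33 + 24)/40 = 124/40

L = 124/40 = 3.1000 bits/symbol


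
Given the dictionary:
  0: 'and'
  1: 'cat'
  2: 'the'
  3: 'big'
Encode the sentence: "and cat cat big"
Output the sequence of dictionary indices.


Look up each word in the dictionary:
  'and' -> 0
  'cat' -> 1
  'cat' -> 1
  'big' -> 3

Encoded: [0, 1, 1, 3]


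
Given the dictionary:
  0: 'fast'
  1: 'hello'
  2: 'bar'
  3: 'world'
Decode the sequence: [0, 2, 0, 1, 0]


Look up each index in the dictionary:
  0 -> 'fast'
  2 -> 'bar'
  0 -> 'fast'
  1 -> 'hello'
  0 -> 'fast'

Decoded: "fast bar fast hello fast"


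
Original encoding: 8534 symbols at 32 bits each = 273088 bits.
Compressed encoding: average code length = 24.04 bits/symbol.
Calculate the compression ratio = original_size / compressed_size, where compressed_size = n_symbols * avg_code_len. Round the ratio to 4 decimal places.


original_size = n_symbols * orig_bits = 8534 * 32 = 273088 bits
compressed_size = n_symbols * avg_code_len = 8534 * 24.04 = 205157.36 bits
ratio = original_size / compressed_size = 273088 / 205157.36 = 1.3311

Compression ratio = 1.3311


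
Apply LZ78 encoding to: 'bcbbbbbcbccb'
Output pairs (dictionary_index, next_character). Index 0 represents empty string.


LZ78 encoding steps:
Dictionary: {0: ''}
Step 1: w='' (idx 0), next='b' -> output (0, 'b'), add 'b' as idx 1
Step 2: w='' (idx 0), next='c' -> output (0, 'c'), add 'c' as idx 2
Step 3: w='b' (idx 1), next='b' -> output (1, 'b'), add 'bb' as idx 3
Step 4: w='bb' (idx 3), next='b' -> output (3, 'b'), add 'bbb' as idx 4
Step 5: w='c' (idx 2), next='b' -> output (2, 'b'), add 'cb' as idx 5
Step 6: w='c' (idx 2), next='c' -> output (2, 'c'), add 'cc' as idx 6
Step 7: w='b' (idx 1), end of input -> output (1, '')


Encoded: [(0, 'b'), (0, 'c'), (1, 'b'), (3, 'b'), (2, 'b'), (2, 'c'), (1, '')]


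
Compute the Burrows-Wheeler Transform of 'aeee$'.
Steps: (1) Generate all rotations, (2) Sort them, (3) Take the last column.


Rotations (sorted):
  0: $aeee -> last char: e
  1: aeee$ -> last char: $
  2: e$aee -> last char: e
  3: ee$ae -> last char: e
  4: eee$a -> last char: a


BWT = e$eea


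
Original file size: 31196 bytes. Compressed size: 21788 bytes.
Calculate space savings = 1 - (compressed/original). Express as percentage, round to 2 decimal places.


ratio = compressed/original = 21788/31196 = 0.698423
savings = 1 - ratio = 1 - 0.698423 = 0.301577
as a percentage: 0.301577 * 100 = 30.16%

Space savings = 1 - 21788/31196 = 30.16%


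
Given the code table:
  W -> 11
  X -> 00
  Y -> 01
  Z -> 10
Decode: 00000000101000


Decoding:
00 -> X
00 -> X
00 -> X
00 -> X
10 -> Z
10 -> Z
00 -> X


Result: XXXXZZX


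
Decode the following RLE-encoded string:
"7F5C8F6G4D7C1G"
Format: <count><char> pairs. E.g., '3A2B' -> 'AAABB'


Expanding each <count><char> pair:
  7F -> 'FFFFFFF'
  5C -> 'CCCCC'
  8F -> 'FFFFFFFF'
  6G -> 'GGGGGG'
  4D -> 'DDDD'
  7C -> 'CCCCCCC'
  1G -> 'G'

Decoded = FFFFFFFCCCCCFFFFFFFFGGGGGGDDDDCCCCCCCG


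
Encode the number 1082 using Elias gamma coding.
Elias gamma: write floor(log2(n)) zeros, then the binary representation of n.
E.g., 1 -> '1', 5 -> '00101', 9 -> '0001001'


num_bits = floor(log2(1082)) + 1 = 11
leading_zeros = num_bits - 1 = 10
binary(1082) = 10000111010

Elias gamma(1082) = '0000000000' + '10000111010' = 000000000010000111010 (21 bits)


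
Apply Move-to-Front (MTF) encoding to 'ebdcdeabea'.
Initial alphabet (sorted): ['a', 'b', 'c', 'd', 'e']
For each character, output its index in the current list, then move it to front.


MTF encoding:
'e': index 4 in ['a', 'b', 'c', 'd', 'e'] -> ['e', 'a', 'b', 'c', 'd']
'b': index 2 in ['e', 'a', 'b', 'c', 'd'] -> ['b', 'e', 'a', 'c', 'd']
'd': index 4 in ['b', 'e', 'a', 'c', 'd'] -> ['d', 'b', 'e', 'a', 'c']
'c': index 4 in ['d', 'b', 'e', 'a', 'c'] -> ['c', 'd', 'b', 'e', 'a']
'd': index 1 in ['c', 'd', 'b', 'e', 'a'] -> ['d', 'c', 'b', 'e', 'a']
'e': index 3 in ['d', 'c', 'b', 'e', 'a'] -> ['e', 'd', 'c', 'b', 'a']
'a': index 4 in ['e', 'd', 'c', 'b', 'a'] -> ['a', 'e', 'd', 'c', 'b']
'b': index 4 in ['a', 'e', 'd', 'c', 'b'] -> ['b', 'a', 'e', 'd', 'c']
'e': index 2 in ['b', 'a', 'e', 'd', 'c'] -> ['e', 'b', 'a', 'd', 'c']
'a': index 2 in ['e', 'b', 'a', 'd', 'c'] -> ['a', 'e', 'b', 'd', 'c']


Output: [4, 2, 4, 4, 1, 3, 4, 4, 2, 2]


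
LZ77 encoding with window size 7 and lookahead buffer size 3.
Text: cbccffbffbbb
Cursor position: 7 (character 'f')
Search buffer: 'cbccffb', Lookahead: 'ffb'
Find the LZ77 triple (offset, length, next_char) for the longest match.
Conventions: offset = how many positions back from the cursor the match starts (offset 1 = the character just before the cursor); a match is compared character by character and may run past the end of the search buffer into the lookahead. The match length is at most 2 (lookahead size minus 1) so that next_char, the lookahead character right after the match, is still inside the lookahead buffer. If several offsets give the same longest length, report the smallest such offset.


Try each offset into the search buffer:
  offset=1 (pos 6, char 'b'): match length 0
  offset=2 (pos 5, char 'f'): match length 1
  offset=3 (pos 4, char 'f'): match length 2
  offset=4 (pos 3, char 'c'): match length 0
  offset=5 (pos 2, char 'c'): match length 0
  offset=6 (pos 1, char 'b'): match length 0
  offset=7 (pos 0, char 'c'): match length 0
Longest match has length 2 at offset 3.
next_char = character at position 7 + 2 = 9 -> 'b'

Best match: offset=3, length=2 (matching 'ff' starting at position 4)
LZ77 triple: (3, 2, 'b')


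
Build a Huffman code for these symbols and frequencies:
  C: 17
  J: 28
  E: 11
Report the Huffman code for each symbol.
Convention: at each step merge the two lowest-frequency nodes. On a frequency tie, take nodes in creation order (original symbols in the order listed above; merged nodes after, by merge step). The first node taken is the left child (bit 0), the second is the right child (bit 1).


Huffman tree construction:
Step 1: Merge E(11) + C(17) = 28
Step 2: Merge J(28) + (E+C)(28) = 56
Read each symbol's code off the tree from the root (left child = 0, right child = 1).

Codes:
  C: 11 (length 2)
  J: 0 (length 1)
  E: 10 (length 2)
Average code length: 84/56 = 1.5000 bits/symbol


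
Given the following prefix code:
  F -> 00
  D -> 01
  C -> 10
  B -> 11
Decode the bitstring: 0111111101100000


Decoding step by step:
Bits 01 -> D
Bits 11 -> B
Bits 11 -> B
Bits 11 -> B
Bits 01 -> D
Bits 10 -> C
Bits 00 -> F
Bits 00 -> F


Decoded message: DBBBDCFF


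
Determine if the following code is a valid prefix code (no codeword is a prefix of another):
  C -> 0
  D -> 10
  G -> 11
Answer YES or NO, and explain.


Checking each pair (does one codeword prefix another?):
  C='0' vs D='10': no prefix
  C='0' vs G='11': no prefix
  D='10' vs C='0': no prefix
  D='10' vs G='11': no prefix
  G='11' vs C='0': no prefix
  G='11' vs D='10': no prefix
No violation found over all pairs.

YES -- this is a valid prefix code. No codeword is a prefix of any other codeword.


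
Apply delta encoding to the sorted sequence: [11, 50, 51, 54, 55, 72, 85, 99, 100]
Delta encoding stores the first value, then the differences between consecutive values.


First value: 11
Deltas:
  50 - 11 = 39
  51 - 50 = 1
  54 - 51 = 3
  55 - 54 = 1
  72 - 55 = 17
  85 - 72 = 13
  99 - 85 = 14
  100 - 99 = 1


Delta encoded: [11, 39, 1, 3, 1, 17, 13, 14, 1]


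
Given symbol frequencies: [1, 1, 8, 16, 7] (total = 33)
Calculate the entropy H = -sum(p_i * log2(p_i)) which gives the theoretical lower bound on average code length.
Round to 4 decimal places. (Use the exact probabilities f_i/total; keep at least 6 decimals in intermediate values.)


Per-symbol terms -p_i * log2(p_i) with p_i = f_i/33:
  p = 1/33 = 0.030303: log2(p) = -5.044394, -p*log2(p) = 0.152860
  p = 1/33 = 0.030303: log2(p) = -5.044394, -p*log2(p) = 0.152860
  p = 8/33 = 0.242424: log2(p) = -2.044394, -p*log2(p) = 0.495611
  p = 16/33 = 0.484848: log2(p) = -1.044394, -p*log2(p) = 0.506373
  p = 7/33 = 0.212121: log2(p) = -2.237039, -p*log2(p) = 0.474523
H = 0.152860 + 0.152860 + 0.495611 + 0.506373 + 0.474523 = 1.782227

H = 1.7822 bits/symbol


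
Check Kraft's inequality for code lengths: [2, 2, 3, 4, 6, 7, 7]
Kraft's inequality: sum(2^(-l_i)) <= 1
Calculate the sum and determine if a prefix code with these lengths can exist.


Sum = 2^(-2) + 2^(-2) + 2^(-3) + 2^(-4) + 2^(-6) + 2^(-7) + 2^(-7)
    = 0.25 + 0.25 + 0.125 + 0.0625 + 0.015625 + 0.0078125 + 0.0078125
    = 92/128 = 0.71875
Since 0.71875 <= 1, Kraft's inequality IS satisfied.
A prefix code with these lengths CAN exist.

Kraft sum = 0.71875. Satisfied.


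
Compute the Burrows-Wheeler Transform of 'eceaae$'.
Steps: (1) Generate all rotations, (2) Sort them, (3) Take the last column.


Rotations (sorted):
  0: $eceaae -> last char: e
  1: aae$ece -> last char: e
  2: ae$ecea -> last char: a
  3: ceaae$e -> last char: e
  4: e$eceaa -> last char: a
  5: eaae$ec -> last char: c
  6: eceaae$ -> last char: $


BWT = eeaeac$


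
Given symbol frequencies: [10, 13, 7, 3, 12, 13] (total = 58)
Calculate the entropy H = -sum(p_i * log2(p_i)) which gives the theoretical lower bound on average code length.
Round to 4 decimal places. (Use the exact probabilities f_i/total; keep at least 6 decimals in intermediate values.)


Per-symbol terms -p_i * log2(p_i) with p_i = f_i/58:
  p = 10/58 = 0.172414: log2(p) = -2.536053, -p*log2(p) = 0.437251
  p = 13/58 = 0.224138: log2(p) = -2.157541, -p*log2(p) = 0.483587
  p = 7/58 = 0.120690: log2(p) = -3.050626, -p*log2(p) = 0.368179
  p = 3/58 = 0.051724: log2(p) = -4.273018, -p*log2(p) = 0.221018
  p = 12/58 = 0.206897: log2(p) = -2.273018, -p*log2(p) = 0.470280
  p = 13/58 = 0.224138: log2(p) = -2.157541, -p*log2(p) = 0.483587
H = 0.437251 + 0.483587 + 0.368179 + 0.221018 + 0.470280 + 0.483587 = 2.463902

H = 2.4639 bits/symbol


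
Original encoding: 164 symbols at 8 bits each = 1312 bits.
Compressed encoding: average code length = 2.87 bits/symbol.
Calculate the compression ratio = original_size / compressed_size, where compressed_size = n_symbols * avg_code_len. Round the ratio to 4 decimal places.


original_size = n_symbols * orig_bits = 164 * 8 = 1312 bits
compressed_size = n_symbols * avg_code_len = 164 * 2.87 = 470.68 bits
ratio = original_size / compressed_size = 1312 / 470.68 = 2.7875

Compression ratio = 2.7875


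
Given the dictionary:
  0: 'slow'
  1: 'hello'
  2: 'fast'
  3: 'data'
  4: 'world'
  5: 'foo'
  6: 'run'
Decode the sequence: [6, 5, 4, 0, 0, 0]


Look up each index in the dictionary:
  6 -> 'run'
  5 -> 'foo'
  4 -> 'world'
  0 -> 'slow'
  0 -> 'slow'
  0 -> 'slow'

Decoded: "run foo world slow slow slow"


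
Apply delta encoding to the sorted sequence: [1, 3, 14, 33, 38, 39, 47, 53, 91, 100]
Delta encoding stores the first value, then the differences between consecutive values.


First value: 1
Deltas:
  3 - 1 = 2
  14 - 3 = 11
  33 - 14 = 19
  38 - 33 = 5
  39 - 38 = 1
  47 - 39 = 8
  53 - 47 = 6
  91 - 53 = 38
  100 - 91 = 9


Delta encoded: [1, 2, 11, 19, 5, 1, 8, 6, 38, 9]


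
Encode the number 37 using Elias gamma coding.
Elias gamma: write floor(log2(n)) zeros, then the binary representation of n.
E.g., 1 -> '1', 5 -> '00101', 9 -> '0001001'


num_bits = floor(log2(37)) + 1 = 6
leading_zeros = num_bits - 1 = 5
binary(37) = 100101

Elias gamma(37) = '00000' + '100101' = 00000100101 (11 bits)


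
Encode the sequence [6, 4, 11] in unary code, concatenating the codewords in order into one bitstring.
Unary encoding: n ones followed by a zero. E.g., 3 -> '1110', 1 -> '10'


Encode each number as n ones followed by a terminating 0:
  6 -> 1111110 (7 bits)
  4 -> 11110 (5 bits)
  11 -> 111111111110 (12 bits)
Total length = 7 + 5 + 12 = 24 bits.

Unary([6, 4, 11]) = 111111011110111111111110 (24 bits)


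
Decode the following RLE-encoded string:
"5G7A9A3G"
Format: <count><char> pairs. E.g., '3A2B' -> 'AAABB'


Expanding each <count><char> pair:
  5G -> 'GGGGG'
  7A -> 'AAAAAAA'
  9A -> 'AAAAAAAAA'
  3G -> 'GGG'

Decoded = GGGGGAAAAAAAAAAAAAAAAGGG


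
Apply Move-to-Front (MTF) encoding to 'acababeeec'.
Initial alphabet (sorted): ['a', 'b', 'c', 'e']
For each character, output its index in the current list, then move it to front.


MTF encoding:
'a': index 0 in ['a', 'b', 'c', 'e'] -> ['a', 'b', 'c', 'e']
'c': index 2 in ['a', 'b', 'c', 'e'] -> ['c', 'a', 'b', 'e']
'a': index 1 in ['c', 'a', 'b', 'e'] -> ['a', 'c', 'b', 'e']
'b': index 2 in ['a', 'c', 'b', 'e'] -> ['b', 'a', 'c', 'e']
'a': index 1 in ['b', 'a', 'c', 'e'] -> ['a', 'b', 'c', 'e']
'b': index 1 in ['a', 'b', 'c', 'e'] -> ['b', 'a', 'c', 'e']
'e': index 3 in ['b', 'a', 'c', 'e'] -> ['e', 'b', 'a', 'c']
'e': index 0 in ['e', 'b', 'a', 'c'] -> ['e', 'b', 'a', 'c']
'e': index 0 in ['e', 'b', 'a', 'c'] -> ['e', 'b', 'a', 'c']
'c': index 3 in ['e', 'b', 'a', 'c'] -> ['c', 'e', 'b', 'a']


Output: [0, 2, 1, 2, 1, 1, 3, 0, 0, 3]


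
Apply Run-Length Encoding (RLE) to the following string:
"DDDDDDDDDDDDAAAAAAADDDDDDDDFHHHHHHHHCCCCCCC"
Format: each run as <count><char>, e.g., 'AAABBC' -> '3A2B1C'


Scanning runs left to right:
  i=0: run of 'D' x 12 -> '12D'
  i=12: run of 'A' x 7 -> '7A'
  i=19: run of 'D' x 8 -> '8D'
  i=27: run of 'F' x 1 -> '1F'
  i=28: run of 'H' x 8 -> '8H'
  i=36: run of 'C' x 7 -> '7C'

RLE = 12D7A8D1F8H7C


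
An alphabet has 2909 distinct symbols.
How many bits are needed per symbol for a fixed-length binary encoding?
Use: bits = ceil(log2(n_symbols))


log2(2909) = 11.5063
Bracket: 2^11 = 2048 < 2909 <= 2^12 = 4096
So ceil(log2(2909)) = 12

bits = ceil(log2(2909)) = ceil(11.5063) = 12 bits


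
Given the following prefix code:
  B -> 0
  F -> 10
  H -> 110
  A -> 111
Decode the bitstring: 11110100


Decoding step by step:
Bits 111 -> A
Bits 10 -> F
Bits 10 -> F
Bits 0 -> B


Decoded message: AFFB


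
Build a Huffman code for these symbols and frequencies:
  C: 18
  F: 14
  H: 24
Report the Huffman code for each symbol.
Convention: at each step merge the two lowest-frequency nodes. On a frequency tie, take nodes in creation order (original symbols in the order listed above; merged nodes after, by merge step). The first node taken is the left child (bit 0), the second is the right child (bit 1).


Huffman tree construction:
Step 1: Merge F(14) + C(18) = 32
Step 2: Merge H(24) + (F+C)(32) = 56
Read each symbol's code off the tree from the root (left child = 0, right child = 1).

Codes:
  C: 11 (length 2)
  F: 10 (length 2)
  H: 0 (length 1)
Average code length: 88/56 = 1.5714 bits/symbol


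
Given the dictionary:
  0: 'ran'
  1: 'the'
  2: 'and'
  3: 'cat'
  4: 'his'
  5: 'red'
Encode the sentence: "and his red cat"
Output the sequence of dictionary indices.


Look up each word in the dictionary:
  'and' -> 2
  'his' -> 4
  'red' -> 5
  'cat' -> 3

Encoded: [2, 4, 5, 3]


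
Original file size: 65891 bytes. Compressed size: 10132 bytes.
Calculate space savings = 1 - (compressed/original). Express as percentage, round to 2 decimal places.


ratio = compressed/original = 10132/65891 = 0.153769
savings = 1 - ratio = 1 - 0.153769 = 0.846231
as a percentage: 0.846231 * 100 = 84.62%

Space savings = 1 - 10132/65891 = 84.62%


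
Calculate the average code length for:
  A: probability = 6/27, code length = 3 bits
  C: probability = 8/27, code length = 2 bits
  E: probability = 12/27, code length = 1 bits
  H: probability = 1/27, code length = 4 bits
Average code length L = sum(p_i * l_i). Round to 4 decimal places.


Weighted contributions p_i * l_i:
  A: (6/27) * 3 = 18/27
  C: (8/27) * 2 = 16/27
  E: (12/27) * 1 = 12/27
  H: (1/27) * 4 = 4/27
Sum = (18 + 16 + 12 + 4)/27 = 50/27

L = 50/27 = 1.8519 bits/symbol


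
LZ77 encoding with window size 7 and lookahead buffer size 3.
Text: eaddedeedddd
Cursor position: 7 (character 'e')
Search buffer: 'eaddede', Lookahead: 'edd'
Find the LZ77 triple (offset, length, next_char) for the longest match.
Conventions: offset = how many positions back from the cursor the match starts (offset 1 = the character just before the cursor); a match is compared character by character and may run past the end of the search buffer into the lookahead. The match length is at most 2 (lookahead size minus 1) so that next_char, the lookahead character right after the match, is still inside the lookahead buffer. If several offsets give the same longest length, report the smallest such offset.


Try each offset into the search buffer:
  offset=1 (pos 6, char 'e'): match length 1
  offset=2 (pos 5, char 'd'): match length 0
  offset=3 (pos 4, char 'e'): match length 2
  offset=4 (pos 3, char 'd'): match length 0
  offset=5 (pos 2, char 'd'): match length 0
  offset=6 (pos 1, char 'a'): match length 0
  offset=7 (pos 0, char 'e'): match length 1
Longest match has length 2 at offset 3.
next_char = character at position 7 + 2 = 9 -> 'd'

Best match: offset=3, length=2 (matching 'ed' starting at position 4)
LZ77 triple: (3, 2, 'd')


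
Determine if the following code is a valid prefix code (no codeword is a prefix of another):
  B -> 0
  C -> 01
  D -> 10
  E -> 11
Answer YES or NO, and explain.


Checking each pair (does one codeword prefix another?):
  B='0' vs C='01': prefix -- VIOLATION

NO -- this is NOT a valid prefix code. B (0) is a prefix of C (01).


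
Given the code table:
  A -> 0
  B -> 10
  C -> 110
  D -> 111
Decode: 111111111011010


Decoding:
111 -> D
111 -> D
111 -> D
0 -> A
110 -> C
10 -> B


Result: DDDACB


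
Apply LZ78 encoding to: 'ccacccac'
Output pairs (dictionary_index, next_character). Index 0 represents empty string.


LZ78 encoding steps:
Dictionary: {0: ''}
Step 1: w='' (idx 0), next='c' -> output (0, 'c'), add 'c' as idx 1
Step 2: w='c' (idx 1), next='a' -> output (1, 'a'), add 'ca' as idx 2
Step 3: w='c' (idx 1), next='c' -> output (1, 'c'), add 'cc' as idx 3
Step 4: w='ca' (idx 2), next='c' -> output (2, 'c'), add 'cac' as idx 4


Encoded: [(0, 'c'), (1, 'a'), (1, 'c'), (2, 'c')]


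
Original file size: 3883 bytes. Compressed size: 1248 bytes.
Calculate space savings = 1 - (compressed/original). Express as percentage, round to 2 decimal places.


ratio = compressed/original = 1248/3883 = 0.321401
savings = 1 - ratio = 1 - 0.321401 = 0.678599
as a percentage: 0.678599 * 100 = 67.86%

Space savings = 1 - 1248/3883 = 67.86%


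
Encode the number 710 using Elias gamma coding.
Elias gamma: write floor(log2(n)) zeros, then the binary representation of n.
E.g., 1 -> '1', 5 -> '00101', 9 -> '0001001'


num_bits = floor(log2(710)) + 1 = 10
leading_zeros = num_bits - 1 = 9
binary(710) = 1011000110

Elias gamma(710) = '000000000' + '1011000110' = 0000000001011000110 (19 bits)


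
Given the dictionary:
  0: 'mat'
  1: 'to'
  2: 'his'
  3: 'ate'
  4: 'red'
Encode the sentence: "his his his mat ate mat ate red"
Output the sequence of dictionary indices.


Look up each word in the dictionary:
  'his' -> 2
  'his' -> 2
  'his' -> 2
  'mat' -> 0
  'ate' -> 3
  'mat' -> 0
  'ate' -> 3
  'red' -> 4

Encoded: [2, 2, 2, 0, 3, 0, 3, 4]


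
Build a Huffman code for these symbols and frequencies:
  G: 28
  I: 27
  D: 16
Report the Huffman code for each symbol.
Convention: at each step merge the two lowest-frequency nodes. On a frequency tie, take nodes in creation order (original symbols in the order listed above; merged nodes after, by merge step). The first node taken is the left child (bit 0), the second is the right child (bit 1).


Huffman tree construction:
Step 1: Merge D(16) + I(27) = 43
Step 2: Merge G(28) + (D+I)(43) = 71
Read each symbol's code off the tree from the root (left child = 0, right child = 1).

Codes:
  G: 0 (length 1)
  I: 11 (length 2)
  D: 10 (length 2)
Average code length: 114/71 = 1.6056 bits/symbol


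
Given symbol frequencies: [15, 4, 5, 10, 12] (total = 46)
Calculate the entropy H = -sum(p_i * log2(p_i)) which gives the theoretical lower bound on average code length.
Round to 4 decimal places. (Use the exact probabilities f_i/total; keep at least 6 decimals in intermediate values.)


Per-symbol terms -p_i * log2(p_i) with p_i = f_i/46:
  p = 15/46 = 0.326087: log2(p) = -1.616671, -p*log2(p) = 0.527175
  p = 4/46 = 0.086957: log2(p) = -3.523562, -p*log2(p) = 0.306397
  p = 5/46 = 0.108696: log2(p) = -3.201634, -p*log2(p) = 0.348004
  p = 10/46 = 0.217391: log2(p) = -2.201634, -p*log2(p) = 0.478616
  p = 12/46 = 0.260870: log2(p) = -1.938599, -p*log2(p) = 0.505722
H = 0.527175 + 0.306397 + 0.348004 + 0.478616 + 0.505722 = 2.165914

H = 2.1659 bits/symbol


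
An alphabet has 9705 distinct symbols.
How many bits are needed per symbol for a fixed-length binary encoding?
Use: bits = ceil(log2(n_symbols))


log2(9705) = 13.2445
Bracket: 2^13 = 8192 < 9705 <= 2^14 = 16384
So ceil(log2(9705)) = 14

bits = ceil(log2(9705)) = ceil(13.2445) = 14 bits


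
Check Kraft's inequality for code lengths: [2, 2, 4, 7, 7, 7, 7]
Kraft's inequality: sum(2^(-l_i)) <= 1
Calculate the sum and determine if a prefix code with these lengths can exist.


Sum = 2^(-2) + 2^(-2) + 2^(-4) + 2^(-7) + 2^(-7) + 2^(-7) + 2^(-7)
    = 0.25 + 0.25 + 0.0625 + 0.0078125 + 0.0078125 + 0.0078125 + 0.0078125
    = 76/128 = 0.59375
Since 0.59375 <= 1, Kraft's inequality IS satisfied.
A prefix code with these lengths CAN exist.

Kraft sum = 0.59375. Satisfied.


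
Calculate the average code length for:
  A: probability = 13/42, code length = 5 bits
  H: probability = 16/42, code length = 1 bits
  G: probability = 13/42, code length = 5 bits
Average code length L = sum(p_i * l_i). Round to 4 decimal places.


Weighted contributions p_i * l_i:
  A: (13/42) * 5 = 65/42
  H: (16/42) * 1 = 16/42
  G: (13/42) * 5 = 65/42
Sum = (65 + 16 + 65)/42 = 146/42

L = 146/42 = 3.4762 bits/symbol


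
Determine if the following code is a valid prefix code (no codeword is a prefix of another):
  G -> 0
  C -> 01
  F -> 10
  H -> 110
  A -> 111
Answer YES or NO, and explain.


Checking each pair (does one codeword prefix another?):
  G='0' vs C='01': prefix -- VIOLATION

NO -- this is NOT a valid prefix code. G (0) is a prefix of C (01).


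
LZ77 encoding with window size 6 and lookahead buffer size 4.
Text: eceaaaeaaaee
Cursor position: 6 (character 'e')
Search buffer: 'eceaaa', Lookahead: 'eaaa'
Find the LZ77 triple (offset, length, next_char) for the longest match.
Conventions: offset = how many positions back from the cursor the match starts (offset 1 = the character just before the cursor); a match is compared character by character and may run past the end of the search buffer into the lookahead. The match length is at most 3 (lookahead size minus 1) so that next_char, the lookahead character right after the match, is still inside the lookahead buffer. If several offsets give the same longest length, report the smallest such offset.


Try each offset into the search buffer:
  offset=1 (pos 5, char 'a'): match length 0
  offset=2 (pos 4, char 'a'): match length 0
  offset=3 (pos 3, char 'a'): match length 0
  offset=4 (pos 2, char 'e'): match length 3
  offset=5 (pos 1, char 'c'): match length 0
  offset=6 (pos 0, char 'e'): match length 1
Longest match has length 3 at offset 4.
next_char = character at position 6 + 3 = 9 -> 'a'

Best match: offset=4, length=3 (matching 'eaa' starting at position 2)
LZ77 triple: (4, 3, 'a')


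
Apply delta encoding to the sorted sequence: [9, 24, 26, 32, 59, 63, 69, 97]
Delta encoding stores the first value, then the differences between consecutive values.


First value: 9
Deltas:
  24 - 9 = 15
  26 - 24 = 2
  32 - 26 = 6
  59 - 32 = 27
  63 - 59 = 4
  69 - 63 = 6
  97 - 69 = 28


Delta encoded: [9, 15, 2, 6, 27, 4, 6, 28]


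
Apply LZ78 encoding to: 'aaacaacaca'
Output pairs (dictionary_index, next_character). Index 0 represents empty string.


LZ78 encoding steps:
Dictionary: {0: ''}
Step 1: w='' (idx 0), next='a' -> output (0, 'a'), add 'a' as idx 1
Step 2: w='a' (idx 1), next='a' -> output (1, 'a'), add 'aa' as idx 2
Step 3: w='' (idx 0), next='c' -> output (0, 'c'), add 'c' as idx 3
Step 4: w='aa' (idx 2), next='c' -> output (2, 'c'), add 'aac' as idx 4
Step 5: w='a' (idx 1), next='c' -> output (1, 'c'), add 'ac' as idx 5
Step 6: w='a' (idx 1), end of input -> output (1, '')


Encoded: [(0, 'a'), (1, 'a'), (0, 'c'), (2, 'c'), (1, 'c'), (1, '')]


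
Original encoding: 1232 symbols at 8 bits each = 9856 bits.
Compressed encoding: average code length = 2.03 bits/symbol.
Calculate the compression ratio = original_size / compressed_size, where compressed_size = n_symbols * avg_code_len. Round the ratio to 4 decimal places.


original_size = n_symbols * orig_bits = 1232 * 8 = 9856 bits
compressed_size = n_symbols * avg_code_len = 1232 * 2.03 = 2500.96 bits
ratio = original_size / compressed_size = 9856 / 2500.96 = 3.9409

Compression ratio = 3.9409


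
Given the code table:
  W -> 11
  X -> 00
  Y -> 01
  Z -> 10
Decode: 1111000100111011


Decoding:
11 -> W
11 -> W
00 -> X
01 -> Y
00 -> X
11 -> W
10 -> Z
11 -> W


Result: WWXYXWZW


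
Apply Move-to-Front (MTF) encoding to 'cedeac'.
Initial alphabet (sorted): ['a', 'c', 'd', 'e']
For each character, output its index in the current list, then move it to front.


MTF encoding:
'c': index 1 in ['a', 'c', 'd', 'e'] -> ['c', 'a', 'd', 'e']
'e': index 3 in ['c', 'a', 'd', 'e'] -> ['e', 'c', 'a', 'd']
'd': index 3 in ['e', 'c', 'a', 'd'] -> ['d', 'e', 'c', 'a']
'e': index 1 in ['d', 'e', 'c', 'a'] -> ['e', 'd', 'c', 'a']
'a': index 3 in ['e', 'd', 'c', 'a'] -> ['a', 'e', 'd', 'c']
'c': index 3 in ['a', 'e', 'd', 'c'] -> ['c', 'a', 'e', 'd']


Output: [1, 3, 3, 1, 3, 3]


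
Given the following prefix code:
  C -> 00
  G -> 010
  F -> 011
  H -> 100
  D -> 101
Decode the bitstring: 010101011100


Decoding step by step:
Bits 010 -> G
Bits 101 -> D
Bits 011 -> F
Bits 100 -> H


Decoded message: GDFH


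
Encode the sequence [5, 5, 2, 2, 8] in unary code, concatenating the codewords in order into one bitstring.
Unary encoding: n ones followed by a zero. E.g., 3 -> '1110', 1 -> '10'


Encode each number as n ones followed by a terminating 0:
  5 -> 111110 (6 bits)
  5 -> 111110 (6 bits)
  2 -> 110 (3 bits)
  2 -> 110 (3 bits)
  8 -> 111111110 (9 bits)
Total length = 6 + 6 + 3 + 3 + 9 = 27 bits.

Unary([5, 5, 2, 2, 8]) = 111110111110110110111111110 (27 bits)


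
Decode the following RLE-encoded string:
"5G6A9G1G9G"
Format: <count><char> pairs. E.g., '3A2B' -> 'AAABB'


Expanding each <count><char> pair:
  5G -> 'GGGGG'
  6A -> 'AAAAAA'
  9G -> 'GGGGGGGGG'
  1G -> 'G'
  9G -> 'GGGGGGGGG'

Decoded = GGGGGAAAAAAGGGGGGGGGGGGGGGGGGG


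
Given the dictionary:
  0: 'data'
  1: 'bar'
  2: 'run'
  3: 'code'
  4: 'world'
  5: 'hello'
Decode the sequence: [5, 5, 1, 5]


Look up each index in the dictionary:
  5 -> 'hello'
  5 -> 'hello'
  1 -> 'bar'
  5 -> 'hello'

Decoded: "hello hello bar hello"


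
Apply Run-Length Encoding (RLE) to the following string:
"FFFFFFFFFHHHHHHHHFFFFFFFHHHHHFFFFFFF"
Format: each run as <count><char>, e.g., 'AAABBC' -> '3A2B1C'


Scanning runs left to right:
  i=0: run of 'F' x 9 -> '9F'
  i=9: run of 'H' x 8 -> '8H'
  i=17: run of 'F' x 7 -> '7F'
  i=24: run of 'H' x 5 -> '5H'
  i=29: run of 'F' x 7 -> '7F'

RLE = 9F8H7F5H7F


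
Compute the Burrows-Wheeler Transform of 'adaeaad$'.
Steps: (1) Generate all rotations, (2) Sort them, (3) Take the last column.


Rotations (sorted):
  0: $adaeaad -> last char: d
  1: aad$adae -> last char: e
  2: ad$adaea -> last char: a
  3: adaeaad$ -> last char: $
  4: aeaad$ad -> last char: d
  5: d$adaeaa -> last char: a
  6: daeaad$a -> last char: a
  7: eaad$ada -> last char: a


BWT = dea$daaa


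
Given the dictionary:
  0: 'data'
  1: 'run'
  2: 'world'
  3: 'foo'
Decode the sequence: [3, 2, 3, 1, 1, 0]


Look up each index in the dictionary:
  3 -> 'foo'
  2 -> 'world'
  3 -> 'foo'
  1 -> 'run'
  1 -> 'run'
  0 -> 'data'

Decoded: "foo world foo run run data"


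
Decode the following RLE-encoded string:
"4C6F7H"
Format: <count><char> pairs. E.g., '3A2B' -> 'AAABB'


Expanding each <count><char> pair:
  4C -> 'CCCC'
  6F -> 'FFFFFF'
  7H -> 'HHHHHHH'

Decoded = CCCCFFFFFFHHHHHHH


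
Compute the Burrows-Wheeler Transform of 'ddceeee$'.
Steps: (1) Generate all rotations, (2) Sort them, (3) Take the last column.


Rotations (sorted):
  0: $ddceeee -> last char: e
  1: ceeee$dd -> last char: d
  2: dceeee$d -> last char: d
  3: ddceeee$ -> last char: $
  4: e$ddceee -> last char: e
  5: ee$ddcee -> last char: e
  6: eee$ddce -> last char: e
  7: eeee$ddc -> last char: c


BWT = edd$eeec


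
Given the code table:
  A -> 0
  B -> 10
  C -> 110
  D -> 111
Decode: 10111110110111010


Decoding:
10 -> B
111 -> D
110 -> C
110 -> C
111 -> D
0 -> A
10 -> B


Result: BDCCDAB
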